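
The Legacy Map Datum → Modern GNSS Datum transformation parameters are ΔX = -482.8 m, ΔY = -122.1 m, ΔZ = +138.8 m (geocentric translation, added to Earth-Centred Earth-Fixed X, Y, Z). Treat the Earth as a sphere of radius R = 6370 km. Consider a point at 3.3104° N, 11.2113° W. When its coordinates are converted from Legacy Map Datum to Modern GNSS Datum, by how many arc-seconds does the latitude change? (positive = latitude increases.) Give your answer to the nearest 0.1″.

Δφ = 5.3″

sin φ = 0.057745, cos φ = 0.998331, sin λ = -0.194428, cos λ = 0.980917.
North component: ΔN = −sin φ cos λ·ΔX − sin φ sin λ·ΔY + cos φ·ΔZ = −(0.057745)(0.980917)(-482.8) − (0.057745)(-0.194428)(-122.1) + (0.998331)(138.8) = 164.54 m.
1° of latitude spans πR/180 = 111177 m, so Δφ = 164.54 / 111177 × 3600 = 5.328″.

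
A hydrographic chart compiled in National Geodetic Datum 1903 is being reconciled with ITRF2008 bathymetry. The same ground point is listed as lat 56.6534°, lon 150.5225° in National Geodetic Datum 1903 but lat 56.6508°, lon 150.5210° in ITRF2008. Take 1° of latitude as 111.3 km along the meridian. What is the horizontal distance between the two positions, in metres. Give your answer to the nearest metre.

Δφ = 56.6508° − 56.6534° = -0.0026°; Δλ = 150.5210° − 150.5225° = -0.0015°.
ΔN = Δφ × 111300 = -289.4 m; ΔE = Δλ × 111300 × cos(56.6534°) = -0.0015 × 111300 × 0.549702 = -91.8 m.
Distance = √(ΔE² + ΔN²) = √((-91.8)² + (-289.4)²) = 303.6 m.

304 m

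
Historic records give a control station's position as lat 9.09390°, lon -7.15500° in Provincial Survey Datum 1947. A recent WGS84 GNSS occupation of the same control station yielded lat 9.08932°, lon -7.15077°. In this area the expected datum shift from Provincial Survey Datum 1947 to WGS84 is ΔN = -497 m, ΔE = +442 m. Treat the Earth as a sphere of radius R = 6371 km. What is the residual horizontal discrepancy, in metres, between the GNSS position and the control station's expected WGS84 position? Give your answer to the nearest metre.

Observed coordinate differences: Δφ = -0.00458°, Δλ = +0.00423°.
Converting to metres (1° lat = 111195 m, cos φ = 0.987431): observed ΔN = -509.3 m, observed ΔE = 464.4 m.
Subtracting the expected shift leaves a residual of -509.3 − (-497) = -12.3 m north and 464.4 − (442) = 22.4 m east.
Residual distance = √((-12.3)² + 22.4²) = 25.6 m.

26 m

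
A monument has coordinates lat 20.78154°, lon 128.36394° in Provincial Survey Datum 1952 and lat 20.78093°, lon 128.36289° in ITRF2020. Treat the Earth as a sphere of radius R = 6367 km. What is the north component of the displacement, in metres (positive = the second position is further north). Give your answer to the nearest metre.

ΔN = -68 m

Δφ = 20.78093° − 20.78154° = -0.00061°; Δλ = 128.36289° − 128.36394° = -0.00105°.
1° along a meridian = πR/180 = 111125 m.
ΔN = Δφ × 111125 = -67.8 m; ΔE = Δλ × 111125 × cos(20.78154°) = -0.00105 × 111125 × 0.934940 = -109.1 m.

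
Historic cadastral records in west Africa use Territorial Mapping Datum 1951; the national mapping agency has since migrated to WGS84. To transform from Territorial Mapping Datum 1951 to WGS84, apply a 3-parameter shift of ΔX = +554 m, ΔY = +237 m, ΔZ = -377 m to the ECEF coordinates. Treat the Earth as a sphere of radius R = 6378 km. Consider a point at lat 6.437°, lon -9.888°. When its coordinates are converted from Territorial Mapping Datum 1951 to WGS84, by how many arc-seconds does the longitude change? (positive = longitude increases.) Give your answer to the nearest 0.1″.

sin φ = 0.112111, cos φ = 0.993696, sin λ = -0.171723, cos λ = 0.985145.
East component: ΔE = −sin λ·ΔX + cos λ·ΔY = −(-0.171723)(554) + (0.985145)(237) = 328.61 m.
1° of latitude spans πR/180 = 111317 m; at latitude φ, 1° of longitude spans that × cos φ = 110615.3 m, so Δλ = 328.61 / 110615.3 × 3600 = 10.695″.

Δλ = 10.7″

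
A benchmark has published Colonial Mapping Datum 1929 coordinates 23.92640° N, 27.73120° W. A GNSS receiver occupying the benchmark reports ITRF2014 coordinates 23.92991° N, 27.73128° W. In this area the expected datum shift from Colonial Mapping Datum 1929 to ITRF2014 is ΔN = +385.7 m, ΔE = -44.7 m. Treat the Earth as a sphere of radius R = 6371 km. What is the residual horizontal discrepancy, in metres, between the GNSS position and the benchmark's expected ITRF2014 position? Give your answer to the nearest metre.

37 m

Observed coordinate differences: Δφ = +0.00351°, Δλ = -0.00008°.
Converting to metres (1° lat = 111195 m, cos φ = 0.914067): observed ΔN = 390.3 m, observed ΔE = -8.1 m.
Subtracting the expected shift leaves a residual of 390.3 − (385.7) = 4.6 m north and -8.1 − (-44.7) = 36.6 m east.
Residual distance = √(4.6² + 36.6²) = 36.9 m.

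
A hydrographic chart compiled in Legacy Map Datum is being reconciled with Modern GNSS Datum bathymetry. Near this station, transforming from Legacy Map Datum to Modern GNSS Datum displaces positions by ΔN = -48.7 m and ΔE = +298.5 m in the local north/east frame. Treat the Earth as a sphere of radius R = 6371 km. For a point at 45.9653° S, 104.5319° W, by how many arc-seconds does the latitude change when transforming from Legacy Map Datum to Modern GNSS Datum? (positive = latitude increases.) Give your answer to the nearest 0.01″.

Δφ = -1.58″

On a sphere of radius R, 1 rad of latitude = R, so Δφ = ΔN / R = -48.7 / 6371000 = -7.6440e-06 rad = -1.577″.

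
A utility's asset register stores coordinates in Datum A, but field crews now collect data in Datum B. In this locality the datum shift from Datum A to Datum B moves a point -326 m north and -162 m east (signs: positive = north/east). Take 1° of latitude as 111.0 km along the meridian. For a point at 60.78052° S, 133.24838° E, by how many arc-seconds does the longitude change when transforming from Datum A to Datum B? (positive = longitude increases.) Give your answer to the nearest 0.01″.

At latitude -60.78052°, cos φ = 0.488156.
1° of longitude at this latitude = 111.0 × cos φ = 54.19 km, so Δλ = -162.0 / 54185.4 = -0.0029897° = -10.763″.

Δλ = -10.76″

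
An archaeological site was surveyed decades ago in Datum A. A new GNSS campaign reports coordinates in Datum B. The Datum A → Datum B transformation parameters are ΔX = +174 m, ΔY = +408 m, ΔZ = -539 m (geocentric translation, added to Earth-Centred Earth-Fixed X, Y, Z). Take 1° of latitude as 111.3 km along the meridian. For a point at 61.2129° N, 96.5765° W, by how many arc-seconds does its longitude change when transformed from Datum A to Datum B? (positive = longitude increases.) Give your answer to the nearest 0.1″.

sin φ = 0.876415, cos φ = 0.481556, sin λ = -0.993420, cos λ = -0.114530.
East component: ΔE = −sin λ·ΔX + cos λ·ΔY = −(-0.993420)(174) + (-0.114530)(408) = 126.13 m.
1° of latitude spans 111300 m; at latitude φ, 1° of longitude spans that × cos φ = 53597.2 m, so Δλ = 126.13 / 53597.2 × 3600 = 8.472″.

Δλ = 8.5″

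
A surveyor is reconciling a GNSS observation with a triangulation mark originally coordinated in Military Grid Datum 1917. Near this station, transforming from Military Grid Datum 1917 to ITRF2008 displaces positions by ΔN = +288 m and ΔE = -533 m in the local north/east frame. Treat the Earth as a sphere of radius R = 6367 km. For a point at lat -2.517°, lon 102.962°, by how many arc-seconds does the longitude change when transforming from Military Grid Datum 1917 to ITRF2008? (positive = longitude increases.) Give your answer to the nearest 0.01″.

Δλ = -17.28″

At latitude -2.517°, cos φ = 0.999035.
One radian of longitude at latitude φ spans R cos φ, so Δλ = ΔE / (R cos φ) = -533.0 / (6367000 × 0.999035) = -8.3794e-05 rad = -17.284″.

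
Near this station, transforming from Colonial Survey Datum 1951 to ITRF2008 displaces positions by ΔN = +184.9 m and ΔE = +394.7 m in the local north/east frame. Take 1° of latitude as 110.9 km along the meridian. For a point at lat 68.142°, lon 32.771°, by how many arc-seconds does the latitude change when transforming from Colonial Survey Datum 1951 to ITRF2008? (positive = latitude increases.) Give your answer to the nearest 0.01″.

1° of latitude = 110.9 km, so Δφ = 184.9 / 110900 = 0.0016673° = 6.002″.

Δφ = 6.00″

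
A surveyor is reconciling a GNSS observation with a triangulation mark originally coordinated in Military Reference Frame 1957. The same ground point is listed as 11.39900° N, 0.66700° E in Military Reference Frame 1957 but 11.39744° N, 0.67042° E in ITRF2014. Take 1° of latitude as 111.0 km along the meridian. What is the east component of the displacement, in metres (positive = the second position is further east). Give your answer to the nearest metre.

ΔE = 372 m

Δφ = 11.39744° − 11.39900° = -0.00156°; Δλ = 0.67042° − 0.66700° = +0.00342°.
ΔN = Δφ × 111000 = -173.2 m; ΔE = Δλ × 111000 × cos(11.39900°) = +0.00342 × 111000 × 0.980275 = 372.1 m.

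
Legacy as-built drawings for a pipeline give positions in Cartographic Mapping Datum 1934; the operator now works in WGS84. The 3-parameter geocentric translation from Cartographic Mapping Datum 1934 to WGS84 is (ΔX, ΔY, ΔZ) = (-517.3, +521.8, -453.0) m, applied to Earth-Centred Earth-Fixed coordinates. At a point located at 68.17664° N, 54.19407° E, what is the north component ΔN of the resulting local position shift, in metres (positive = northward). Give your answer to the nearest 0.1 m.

At φ = 68.17664°, λ = 54.19407°: sin φ = 0.928334, cos φ = 0.371746, sin λ = 0.811003, cos λ = 0.585042.
ΔN = −sin φ cos λ·ΔX − sin φ sin λ·ΔY + cos φ·ΔZ = −(0.928334)(0.585042)(-517.3) − (0.928334)(0.811003)(521.8) + (0.371746)(-453.0) = -280.30 m.

ΔN = -280.3 m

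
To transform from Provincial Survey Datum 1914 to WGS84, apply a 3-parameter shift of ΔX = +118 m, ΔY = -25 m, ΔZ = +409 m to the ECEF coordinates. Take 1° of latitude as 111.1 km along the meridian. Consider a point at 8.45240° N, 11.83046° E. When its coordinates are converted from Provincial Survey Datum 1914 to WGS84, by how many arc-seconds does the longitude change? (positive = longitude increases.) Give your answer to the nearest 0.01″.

Δλ = -1.59″

sin φ = 0.146988, cos φ = 0.989138, sin λ = 0.205016, cos λ = 0.978759.
East component: ΔE = −sin λ·ΔX + cos λ·ΔY = −(0.205016)(118) + (0.978759)(-25) = -48.66 m.
1° of latitude spans 111100 m; at latitude φ, 1° of longitude spans that × cos φ = 109893.3 m, so Δλ = -48.66 / 109893.3 × 3600 = -1.594″.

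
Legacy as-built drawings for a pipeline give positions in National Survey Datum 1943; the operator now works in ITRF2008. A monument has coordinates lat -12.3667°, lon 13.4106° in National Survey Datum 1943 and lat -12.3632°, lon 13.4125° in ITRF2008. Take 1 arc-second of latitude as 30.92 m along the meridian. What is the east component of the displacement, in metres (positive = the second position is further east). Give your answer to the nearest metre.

ΔE = 207 m

Δφ = -12.3632° − -12.3667° = +0.0035°; Δλ = 13.4125° − 13.4106° = +0.0019°.
1° of latitude = 3600 × 30.92 = 111312 m.
ΔN = Δφ × 111312 = 389.6 m; ΔE = Δλ × 111312 × cos(-12.3667°) = +0.0019 × 111312 × 0.976797 = 206.6 m.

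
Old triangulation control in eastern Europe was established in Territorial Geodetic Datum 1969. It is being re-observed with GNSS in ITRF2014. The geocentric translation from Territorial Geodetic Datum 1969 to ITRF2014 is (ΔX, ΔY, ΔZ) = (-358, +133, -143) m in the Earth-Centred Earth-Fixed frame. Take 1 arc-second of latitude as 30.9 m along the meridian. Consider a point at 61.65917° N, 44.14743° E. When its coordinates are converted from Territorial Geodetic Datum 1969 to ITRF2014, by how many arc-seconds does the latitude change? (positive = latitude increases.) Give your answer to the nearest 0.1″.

sin φ = 0.880139, cos φ = 0.474716, sin λ = 0.696507, cos λ = 0.717550.
North component: ΔN = −sin φ cos λ·ΔX − sin φ sin λ·ΔY + cos φ·ΔZ = −(0.880139)(0.717550)(-358) − (0.880139)(0.696507)(133) + (0.474716)(-143) = 76.68 m.
1° of latitude spans 3600 × 30.90 = 111240 m, so Δφ = 76.68 / 111240 × 3600 = 2.481″.

Δφ = 2.5″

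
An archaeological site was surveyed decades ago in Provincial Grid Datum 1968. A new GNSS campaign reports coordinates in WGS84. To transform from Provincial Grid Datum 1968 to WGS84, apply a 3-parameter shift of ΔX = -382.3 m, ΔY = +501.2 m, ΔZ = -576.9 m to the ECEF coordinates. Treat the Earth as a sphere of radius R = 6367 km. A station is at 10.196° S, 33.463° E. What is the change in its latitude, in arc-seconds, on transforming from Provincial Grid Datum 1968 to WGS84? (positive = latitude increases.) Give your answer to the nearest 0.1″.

sin φ = -0.177016, cos φ = 0.984208, sin λ = 0.551398, cos λ = 0.834242.
North component: ΔN = −sin φ cos λ·ΔX − sin φ sin λ·ΔY + cos φ·ΔZ = −(-0.177016)(0.834242)(-382.3) − (-0.177016)(0.551398)(501.2) + (0.984208)(-576.9) = -575.33 m.
1° of latitude spans πR/180 = 111125 m, so Δφ = -575.33 / 111125 × 3600 = -18.638″.

Δφ = -18.6″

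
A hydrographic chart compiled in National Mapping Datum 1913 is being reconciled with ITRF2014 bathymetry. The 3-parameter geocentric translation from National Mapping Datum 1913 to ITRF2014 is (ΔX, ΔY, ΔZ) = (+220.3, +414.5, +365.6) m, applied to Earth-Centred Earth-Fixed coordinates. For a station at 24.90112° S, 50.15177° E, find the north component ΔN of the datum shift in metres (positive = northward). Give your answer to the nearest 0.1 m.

ΔN = 525.0 m

The local north axis is (−sin φ cos λ, −sin φ sin λ, cos φ), giving ΔN = 59.435 + 133.992 + 331.612 = 525.04 m.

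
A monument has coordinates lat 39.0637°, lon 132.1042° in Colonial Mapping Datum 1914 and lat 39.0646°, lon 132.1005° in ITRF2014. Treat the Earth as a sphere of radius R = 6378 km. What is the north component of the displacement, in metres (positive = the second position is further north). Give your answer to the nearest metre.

ΔN = 100 m

Δφ = 39.0646° − 39.0637° = +0.0009°; Δλ = 132.1005° − 132.1042° = -0.0037°.
1° along a meridian = πR/180 = 111317 m.
ΔN = Δφ × 111317 = 100.2 m; ΔE = Δλ × 111317 × cos(39.0637°) = -0.0037 × 111317 × 0.776446 = -319.8 m.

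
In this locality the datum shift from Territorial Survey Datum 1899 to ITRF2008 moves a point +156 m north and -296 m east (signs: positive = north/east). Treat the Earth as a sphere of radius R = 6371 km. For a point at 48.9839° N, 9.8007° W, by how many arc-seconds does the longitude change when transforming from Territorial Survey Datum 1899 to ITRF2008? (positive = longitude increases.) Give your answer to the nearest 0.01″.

Δλ = -14.60″

At latitude 48.9839°, cos φ = 0.656271.
One radian of longitude at latitude φ spans R cos φ, so Δλ = ΔE / (R cos φ) = -296.0 / (6371000 × 0.656271) = -7.0795e-05 rad = -14.602″.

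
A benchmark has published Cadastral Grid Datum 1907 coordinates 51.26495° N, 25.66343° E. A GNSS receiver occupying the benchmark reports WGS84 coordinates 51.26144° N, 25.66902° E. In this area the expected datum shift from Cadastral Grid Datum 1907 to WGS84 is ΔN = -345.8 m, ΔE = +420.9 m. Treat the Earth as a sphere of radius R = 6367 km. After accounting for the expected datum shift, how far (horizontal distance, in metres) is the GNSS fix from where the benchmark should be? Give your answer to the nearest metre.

55 m

Observed coordinate differences: Δφ = -0.00351°, Δλ = +0.00559°.
Converting to metres (1° lat = 111125 m, cos φ = 0.625720): observed ΔN = -390.0 m, observed ΔE = 388.7 m.
Subtracting the expected shift leaves a residual of -390.0 − (-345.8) = -44.2 m north and 388.7 − (420.9) = -32.2 m east.
Residual distance = √((-44.2)² + (-32.2)²) = 54.7 m.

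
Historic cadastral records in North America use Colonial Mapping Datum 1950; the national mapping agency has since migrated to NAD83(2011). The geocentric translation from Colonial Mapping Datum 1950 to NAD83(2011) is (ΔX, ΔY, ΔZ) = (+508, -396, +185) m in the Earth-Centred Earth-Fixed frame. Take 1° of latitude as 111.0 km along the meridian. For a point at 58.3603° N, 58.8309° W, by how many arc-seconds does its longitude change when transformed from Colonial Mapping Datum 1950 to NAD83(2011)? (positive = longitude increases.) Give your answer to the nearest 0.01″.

Δλ = 14.20″

sin φ = 0.851364, cos φ = 0.524576, sin λ = -0.855644, cos λ = 0.517566.
East component: ΔE = −sin λ·ΔX + cos λ·ΔY = −(-0.855644)(508) + (0.517566)(-396) = 229.71 m.
1° of latitude spans 111000 m; at latitude φ, 1° of longitude spans that × cos φ = 58227.9 m, so Δλ = 229.71 / 58227.9 × 3600 = 14.202″.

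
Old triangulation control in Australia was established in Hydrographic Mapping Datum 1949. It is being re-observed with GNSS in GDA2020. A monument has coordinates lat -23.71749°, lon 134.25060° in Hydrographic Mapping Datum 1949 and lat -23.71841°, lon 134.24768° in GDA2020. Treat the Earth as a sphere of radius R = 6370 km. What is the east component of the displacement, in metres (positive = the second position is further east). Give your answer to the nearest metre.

ΔE = -297 m

Δφ = -23.71841° − -23.71749° = -0.00092°; Δλ = 134.24768° − 134.25060° = -0.00292°.
1° along a meridian = πR/180 = 111177 m.
ΔN = Δφ × 111177 = -102.3 m; ΔE = Δλ × 111177 × cos(-23.71749°) = -0.00292 × 111177 × 0.915540 = -297.2 m.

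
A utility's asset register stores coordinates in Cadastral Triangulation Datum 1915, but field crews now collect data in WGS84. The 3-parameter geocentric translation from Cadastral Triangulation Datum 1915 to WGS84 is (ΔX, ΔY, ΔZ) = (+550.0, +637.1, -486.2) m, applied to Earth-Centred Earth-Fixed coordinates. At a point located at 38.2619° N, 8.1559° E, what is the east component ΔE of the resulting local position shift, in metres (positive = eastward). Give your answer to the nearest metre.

ΔE = 553 m

The local east axis at (φ, λ) is (−sin λ, cos λ, 0), so ΔE = −sin(8.1559°)·550.0 + cos(8.1559°)·637.1 = 552.63 m.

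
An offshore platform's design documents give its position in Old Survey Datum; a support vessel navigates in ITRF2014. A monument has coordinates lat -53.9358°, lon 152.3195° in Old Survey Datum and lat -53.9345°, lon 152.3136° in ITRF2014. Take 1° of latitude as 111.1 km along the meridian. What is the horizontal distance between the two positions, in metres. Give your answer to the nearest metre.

412 m

Δφ = -53.9345° − -53.9358° = +0.0013°; Δλ = 152.3136° − 152.3195° = -0.0059°.
ΔN = Δφ × 111100 = 144.4 m; ΔE = Δλ × 111100 × cos(-53.9358°) = -0.0059 × 111100 × 0.588691 = -385.9 m.
Distance = √(ΔE² + ΔN²) = √((-385.9)² + 144.4²) = 412.0 m.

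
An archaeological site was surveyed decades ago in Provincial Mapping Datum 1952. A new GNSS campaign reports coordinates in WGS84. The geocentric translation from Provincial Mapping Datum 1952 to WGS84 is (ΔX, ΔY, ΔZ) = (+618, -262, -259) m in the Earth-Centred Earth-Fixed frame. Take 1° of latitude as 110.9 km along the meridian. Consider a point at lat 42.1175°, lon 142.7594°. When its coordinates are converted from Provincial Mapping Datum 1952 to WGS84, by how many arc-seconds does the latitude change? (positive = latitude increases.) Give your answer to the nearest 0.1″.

sin φ = 0.670653, cos φ = 0.741771, sin λ = 0.605163, cos λ = -0.796101.
North component: ΔN = −sin φ cos λ·ΔX − sin φ sin λ·ΔY + cos φ·ΔZ = −(0.670653)(-0.796101)(618) − (0.670653)(0.605163)(-262) + (0.741771)(-259) = 244.17 m.
1° of latitude spans 110900 m, so Δφ = 244.17 / 110900 × 3600 = 7.926″.

Δφ = 7.9″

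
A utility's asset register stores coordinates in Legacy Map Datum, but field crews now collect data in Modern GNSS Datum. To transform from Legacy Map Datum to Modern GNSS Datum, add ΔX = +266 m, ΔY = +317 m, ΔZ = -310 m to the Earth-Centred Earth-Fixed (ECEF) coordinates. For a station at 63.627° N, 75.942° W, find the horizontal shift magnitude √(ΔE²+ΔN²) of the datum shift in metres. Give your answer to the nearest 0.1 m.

344.4 m

At φ = 63.627°, λ = -75.942°: sin φ = 0.895921, cos φ = 0.444213, sin λ = -0.970050, cos λ = 0.242904.
ΔE = −sin λ·ΔX + cos λ·ΔY = −(-0.970050)·(266) + (0.242904)·(317) = 335.03 m.
ΔN = −sin φ cos λ·ΔX − sin φ sin λ·ΔY + cos φ·ΔZ = −(0.895921)(0.242904)(266) − (0.895921)(-0.970050)(317) + (0.444213)(-310) = 79.91 m.
Horizontal magnitude = √(ΔE² + ΔN²) = √(335.03² + 79.91²) = 344.43 m.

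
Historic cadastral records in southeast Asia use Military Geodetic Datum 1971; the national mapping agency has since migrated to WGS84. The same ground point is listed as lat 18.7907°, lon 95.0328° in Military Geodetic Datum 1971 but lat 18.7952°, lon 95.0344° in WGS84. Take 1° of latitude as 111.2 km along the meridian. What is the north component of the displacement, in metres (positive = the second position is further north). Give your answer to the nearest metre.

ΔN = 500 m

Δφ = 18.7952° − 18.7907° = +0.0045°; Δλ = 95.0344° − 95.0328° = +0.0016°.
ΔN = Δφ × 111200 = 500.4 m; ΔE = Δλ × 111200 × cos(18.7907°) = +0.0016 × 111200 × 0.946702 = 168.4 m.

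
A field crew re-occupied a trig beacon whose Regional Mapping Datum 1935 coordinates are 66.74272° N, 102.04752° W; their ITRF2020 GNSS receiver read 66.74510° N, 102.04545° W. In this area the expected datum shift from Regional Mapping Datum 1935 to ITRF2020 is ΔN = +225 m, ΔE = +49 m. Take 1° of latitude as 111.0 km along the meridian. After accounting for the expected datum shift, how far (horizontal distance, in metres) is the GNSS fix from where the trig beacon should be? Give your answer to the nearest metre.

57 m

Observed coordinate differences: Δφ = +0.00238°, Δλ = +0.00207°.
Converting to metres (1° lat = 111000 m, cos φ = 0.394861): observed ΔN = 264.2 m, observed ΔE = 90.7 m.
Subtracting the expected shift leaves a residual of 264.2 − (225) = 39.2 m north and 90.7 − (49) = 41.7 m east.
Residual distance = √(39.2² + 41.7²) = 57.2 m.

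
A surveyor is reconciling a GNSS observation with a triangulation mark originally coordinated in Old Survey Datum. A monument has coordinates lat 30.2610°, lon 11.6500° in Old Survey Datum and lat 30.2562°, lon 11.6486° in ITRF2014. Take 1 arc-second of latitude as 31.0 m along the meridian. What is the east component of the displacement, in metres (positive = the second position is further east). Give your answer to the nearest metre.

Δφ = 30.2562° − 30.2610° = -0.0048°; Δλ = 11.6486° − 11.6500° = -0.0014°.
1° of latitude = 3600 × 31.00 = 111600 m.
ΔN = Δφ × 111600 = -535.7 m; ΔE = Δλ × 111600 × cos(30.2610°) = -0.0014 × 111600 × 0.863739 = -135.0 m.

ΔE = -135 m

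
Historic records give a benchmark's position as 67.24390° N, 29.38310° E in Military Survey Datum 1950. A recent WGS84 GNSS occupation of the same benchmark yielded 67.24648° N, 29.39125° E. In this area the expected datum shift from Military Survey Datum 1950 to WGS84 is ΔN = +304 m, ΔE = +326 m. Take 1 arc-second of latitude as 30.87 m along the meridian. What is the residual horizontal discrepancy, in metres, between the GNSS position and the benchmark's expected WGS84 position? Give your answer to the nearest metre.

Observed coordinate differences: Δφ = +0.00258°, Δλ = +0.00815°.
Converting to metres (1° lat = 111132 m, cos φ = 0.386809): observed ΔN = 286.7 m, observed ΔE = 350.3 m.
Subtracting the expected shift leaves a residual of 286.7 − (304) = -17.3 m north and 350.3 − (326) = 24.3 m east.
Residual distance = √((-17.3)² + 24.3²) = 29.9 m.

30 m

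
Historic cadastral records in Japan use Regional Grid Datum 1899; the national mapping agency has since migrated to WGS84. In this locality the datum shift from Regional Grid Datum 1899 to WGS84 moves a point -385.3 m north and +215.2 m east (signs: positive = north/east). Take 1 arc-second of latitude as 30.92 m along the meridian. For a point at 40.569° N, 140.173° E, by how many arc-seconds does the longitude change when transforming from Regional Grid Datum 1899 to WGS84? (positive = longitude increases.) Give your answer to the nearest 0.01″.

Δλ = 9.16″

At latitude 40.569°, cos φ = 0.759623.
1″ of longitude at this latitude = 30.92 × cos φ = 23.4876 m, so Δλ = 215.2 / 23.4876 = 9.162″.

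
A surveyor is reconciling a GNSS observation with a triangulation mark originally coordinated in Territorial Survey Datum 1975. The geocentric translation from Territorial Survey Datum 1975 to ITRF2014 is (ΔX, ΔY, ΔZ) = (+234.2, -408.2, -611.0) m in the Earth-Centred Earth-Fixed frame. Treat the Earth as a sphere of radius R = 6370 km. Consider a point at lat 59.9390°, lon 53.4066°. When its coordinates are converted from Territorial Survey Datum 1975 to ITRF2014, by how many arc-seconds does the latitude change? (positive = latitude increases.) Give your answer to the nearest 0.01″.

Δφ = -4.64″

sin φ = 0.865493, cos φ = 0.500922, sin λ = 0.802886, cos λ = 0.596132.
North component: ΔN = −sin φ cos λ·ΔX − sin φ sin λ·ΔY + cos φ·ΔZ = −(0.865493)(0.596132)(234.2) − (0.865493)(0.802886)(-408.2) + (0.500922)(-611.0) = -143.24 m.
1° of latitude spans πR/180 = 111177 m, so Δφ = -143.24 / 111177 × 3600 = -4.638″.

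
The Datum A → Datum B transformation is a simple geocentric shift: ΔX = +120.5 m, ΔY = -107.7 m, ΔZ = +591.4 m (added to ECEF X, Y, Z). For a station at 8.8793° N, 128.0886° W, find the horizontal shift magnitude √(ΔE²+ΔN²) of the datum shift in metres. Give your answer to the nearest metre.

The local east axis at (φ, λ) is (−sin λ, cos λ, 0), so ΔE = −sin(-128.0886°)·120.5 + cos(-128.0886°)·(-107.7) = 161.28 m.
The local north axis is (−sin φ cos λ, −sin φ sin λ, cos φ), giving ΔN = 11.474 − 13.084 + 584.312 = 582.70 m.
Horizontal magnitude = √(ΔE² + ΔN²) = √(161.28² + 582.70²) = 604.61 m.

605 m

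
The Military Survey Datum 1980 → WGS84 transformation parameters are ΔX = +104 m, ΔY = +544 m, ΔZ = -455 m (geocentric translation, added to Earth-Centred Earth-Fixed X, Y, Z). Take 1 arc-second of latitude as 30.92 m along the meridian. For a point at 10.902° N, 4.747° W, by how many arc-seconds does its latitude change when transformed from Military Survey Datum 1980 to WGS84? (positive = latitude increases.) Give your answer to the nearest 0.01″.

Δφ = -14.81″

sin φ = 0.189130, cos φ = 0.981952, sin λ = -0.082756, cos λ = 0.996570.
North component: ΔN = −sin φ cos λ·ΔX − sin φ sin λ·ΔY + cos φ·ΔZ = −(0.189130)(0.996570)(104) − (0.189130)(-0.082756)(544) + (0.981952)(-455) = -457.88 m.
1° of latitude spans 3600 × 30.92 = 111312 m, so Δφ = -457.88 / 111312 × 3600 = -14.808″.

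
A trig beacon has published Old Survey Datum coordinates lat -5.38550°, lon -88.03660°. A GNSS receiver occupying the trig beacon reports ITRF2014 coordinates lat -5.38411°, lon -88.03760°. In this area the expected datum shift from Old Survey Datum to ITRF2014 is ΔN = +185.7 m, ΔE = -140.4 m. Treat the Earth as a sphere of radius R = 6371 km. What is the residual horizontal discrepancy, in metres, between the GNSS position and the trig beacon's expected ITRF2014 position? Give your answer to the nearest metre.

43 m

Observed coordinate differences: Δφ = +0.00139°, Δλ = -0.00100°.
Converting to metres (1° lat = 111195 m, cos φ = 0.995586): observed ΔN = 154.6 m, observed ΔE = -110.7 m.
Subtracting the expected shift leaves a residual of 154.6 − (185.7) = -31.1 m north and -110.7 − (-140.4) = 29.7 m east.
Residual distance = √((-31.1)² + 29.7²) = 43.0 m.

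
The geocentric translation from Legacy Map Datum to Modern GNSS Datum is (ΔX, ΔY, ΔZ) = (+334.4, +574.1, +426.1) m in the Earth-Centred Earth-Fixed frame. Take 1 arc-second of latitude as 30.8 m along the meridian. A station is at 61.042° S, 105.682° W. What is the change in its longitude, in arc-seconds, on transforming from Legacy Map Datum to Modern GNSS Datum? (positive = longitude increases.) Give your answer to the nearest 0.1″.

sin φ = -0.874975, cos φ = 0.484168, sin λ = -0.962777, cos λ = -0.270298.
East component: ΔE = −sin λ·ΔX + cos λ·ΔY = −(-0.962777)(334.4) + (-0.270298)(574.1) = 166.77 m.
1° of latitude spans 3600 × 30.80 = 110880 m; at latitude φ, 1° of longitude spans that × cos φ = 53684.6 m, so Δλ = 166.77 / 53684.6 × 3600 = 11.184″.

Δλ = 11.2″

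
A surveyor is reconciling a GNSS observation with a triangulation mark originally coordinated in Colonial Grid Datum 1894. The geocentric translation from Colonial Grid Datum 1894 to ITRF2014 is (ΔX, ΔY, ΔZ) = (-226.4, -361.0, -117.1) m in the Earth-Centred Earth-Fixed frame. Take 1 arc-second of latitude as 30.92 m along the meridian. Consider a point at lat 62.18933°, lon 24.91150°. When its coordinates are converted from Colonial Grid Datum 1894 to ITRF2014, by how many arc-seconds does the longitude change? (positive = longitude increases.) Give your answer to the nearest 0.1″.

sin φ = 0.884494, cos φ = 0.466551, sin λ = 0.421218, cos λ = 0.906959.
East component: ΔE = −sin λ·ΔX + cos λ·ΔY = −(0.421218)(-226.4) + (0.906959)(-361.0) = -232.05 m.
1° of latitude spans 3600 × 30.92 = 111312 m; at latitude φ, 1° of longitude spans that × cos φ = 51932.8 m, so Δλ = -232.05 / 51932.8 × 3600 = -16.086″.

Δλ = -16.1″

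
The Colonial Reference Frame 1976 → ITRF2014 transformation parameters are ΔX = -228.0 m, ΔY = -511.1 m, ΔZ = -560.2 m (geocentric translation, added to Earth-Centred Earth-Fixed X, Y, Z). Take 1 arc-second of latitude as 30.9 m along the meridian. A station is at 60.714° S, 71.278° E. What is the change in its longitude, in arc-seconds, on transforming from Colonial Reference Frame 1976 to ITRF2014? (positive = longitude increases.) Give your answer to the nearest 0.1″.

Δλ = 3.4″

sin φ = -0.872189, cos φ = 0.489169, sin λ = 0.947087, cos λ = 0.320977.
East component: ΔE = −sin λ·ΔX + cos λ·ΔY = −(0.947087)(-228.0) + (0.320977)(-511.1) = 51.88 m.
1° of latitude spans 3600 × 30.90 = 111240 m; at latitude φ, 1° of longitude spans that × cos φ = 54415.2 m, so Δλ = 51.88 / 54415.2 × 3600 = 3.433″.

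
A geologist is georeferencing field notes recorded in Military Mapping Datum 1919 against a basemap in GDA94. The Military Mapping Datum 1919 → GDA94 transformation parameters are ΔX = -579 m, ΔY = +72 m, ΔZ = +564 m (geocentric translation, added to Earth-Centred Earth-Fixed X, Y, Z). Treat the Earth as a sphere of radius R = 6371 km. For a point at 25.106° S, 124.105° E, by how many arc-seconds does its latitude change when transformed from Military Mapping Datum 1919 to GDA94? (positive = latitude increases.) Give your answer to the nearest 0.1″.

sin φ = -0.424294, cos φ = 0.905524, sin λ = 0.828011, cos λ = -0.560711.
North component: ΔN = −sin φ cos λ·ΔX − sin φ sin λ·ΔY + cos φ·ΔZ = −(-0.424294)(-0.560711)(-579) − (-0.424294)(0.828011)(72) + (0.905524)(564) = 673.76 m.
1° of latitude spans πR/180 = 111195 m, so Δφ = 673.76 / 111195 × 3600 = 21.813″.

Δφ = 21.8″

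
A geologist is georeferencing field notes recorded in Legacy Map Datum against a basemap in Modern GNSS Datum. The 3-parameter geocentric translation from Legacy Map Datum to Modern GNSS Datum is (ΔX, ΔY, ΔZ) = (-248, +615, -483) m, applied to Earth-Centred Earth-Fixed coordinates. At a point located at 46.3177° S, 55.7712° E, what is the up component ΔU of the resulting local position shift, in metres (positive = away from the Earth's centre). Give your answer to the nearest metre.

ΔU = 604 m

The local up (radial) axis is (cos φ cos λ, cos φ sin λ, sin φ), giving ΔU = -96.347 + 351.187 + 349.296 = 604.14 m.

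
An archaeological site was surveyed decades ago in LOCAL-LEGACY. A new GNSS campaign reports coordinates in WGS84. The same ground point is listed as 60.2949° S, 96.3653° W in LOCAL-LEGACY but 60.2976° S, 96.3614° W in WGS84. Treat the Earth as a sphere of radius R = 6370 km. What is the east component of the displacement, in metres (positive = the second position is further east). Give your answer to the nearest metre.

Δφ = -60.2976° − -60.2949° = -0.0027°; Δλ = -96.3614° − -96.3653° = +0.0039°.
1° along a meridian = πR/180 = 111177 m.
ΔN = Δφ × 111177 = -300.2 m; ΔE = Δλ × 111177 × cos(-60.2949°) = +0.0039 × 111177 × 0.495536 = 214.9 m.

ΔE = 215 m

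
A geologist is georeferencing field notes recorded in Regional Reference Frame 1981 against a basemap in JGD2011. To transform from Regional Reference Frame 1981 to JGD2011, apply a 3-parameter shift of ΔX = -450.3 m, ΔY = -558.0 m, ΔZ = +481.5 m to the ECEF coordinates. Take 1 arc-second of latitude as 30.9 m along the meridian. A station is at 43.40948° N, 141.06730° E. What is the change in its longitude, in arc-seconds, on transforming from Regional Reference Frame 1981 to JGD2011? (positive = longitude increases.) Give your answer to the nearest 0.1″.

sin φ = 0.687208, cos φ = 0.726461, sin λ = 0.628407, cos λ = -0.777885.
East component: ΔE = −sin λ·ΔX + cos λ·ΔY = −(0.628407)(-450.3) + (-0.777885)(-558.0) = 717.03 m.
1° of latitude spans 3600 × 30.90 = 111240 m; at latitude φ, 1° of longitude spans that × cos φ = 80811.5 m, so Δλ = 717.03 / 80811.5 × 3600 = 31.942″.

Δλ = 31.9″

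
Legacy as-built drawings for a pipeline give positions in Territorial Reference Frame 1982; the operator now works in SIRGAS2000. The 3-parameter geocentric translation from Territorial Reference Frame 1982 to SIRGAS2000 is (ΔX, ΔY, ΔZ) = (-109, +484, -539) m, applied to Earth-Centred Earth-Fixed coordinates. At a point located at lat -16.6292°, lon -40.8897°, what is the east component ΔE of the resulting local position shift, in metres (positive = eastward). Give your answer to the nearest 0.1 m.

At φ = -16.6292°, λ = -40.8897°: sin φ = -0.286177, cos φ = 0.958177, sin λ = -0.654605, cos λ = 0.755971.
ΔE = −sin λ·ΔX + cos λ·ΔY = −(-0.654605)·(-109) + (0.755971)·(484) = 294.54 m.

ΔE = 294.5 m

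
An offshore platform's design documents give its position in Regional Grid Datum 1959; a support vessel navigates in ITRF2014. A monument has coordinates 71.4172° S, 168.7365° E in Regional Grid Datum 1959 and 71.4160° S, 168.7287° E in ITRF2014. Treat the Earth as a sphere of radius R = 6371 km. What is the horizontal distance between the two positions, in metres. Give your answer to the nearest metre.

307 m

Δφ = -71.4160° − -71.4172° = +0.0012°; Δλ = 168.7287° − 168.7365° = -0.0078°.
1° along a meridian = πR/180 = 111195 m.
ΔN = Δφ × 111195 = 133.4 m; ΔE = Δλ × 111195 × cos(-71.4172°) = -0.0078 × 111195 × 0.318675 = -276.4 m.
Distance = √(ΔE² + ΔN²) = √((-276.4)² + 133.4²) = 306.9 m.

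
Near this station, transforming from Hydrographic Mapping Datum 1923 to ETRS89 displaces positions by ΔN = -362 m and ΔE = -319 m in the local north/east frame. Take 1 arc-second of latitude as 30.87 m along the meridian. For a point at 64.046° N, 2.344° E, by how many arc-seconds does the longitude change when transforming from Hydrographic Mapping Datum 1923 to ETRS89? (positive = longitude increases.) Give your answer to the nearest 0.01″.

At latitude 64.046°, cos φ = 0.437649.
1″ of longitude at this latitude = 30.87 × cos φ = 13.5102 m, so Δλ = -319.0 / 13.5102 = -23.612″.

Δλ = -23.61″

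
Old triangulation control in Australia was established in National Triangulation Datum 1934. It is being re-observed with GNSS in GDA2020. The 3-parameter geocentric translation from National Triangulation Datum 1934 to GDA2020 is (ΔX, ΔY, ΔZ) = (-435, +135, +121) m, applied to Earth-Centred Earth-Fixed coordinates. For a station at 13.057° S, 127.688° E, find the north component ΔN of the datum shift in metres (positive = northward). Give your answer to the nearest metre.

ΔN = 202 m

At φ = -13.057°, λ = 127.688°: sin φ = -0.225920, cos φ = 0.974146, sin λ = 0.791352, cos λ = -0.611361.
ΔN = −sin φ cos λ·ΔX − sin φ sin λ·ΔY + cos φ·ΔZ = −(-0.225920)(-0.611361)(-435) − (-0.225920)(0.791352)(135) + (0.974146)(121) = 202.09 m.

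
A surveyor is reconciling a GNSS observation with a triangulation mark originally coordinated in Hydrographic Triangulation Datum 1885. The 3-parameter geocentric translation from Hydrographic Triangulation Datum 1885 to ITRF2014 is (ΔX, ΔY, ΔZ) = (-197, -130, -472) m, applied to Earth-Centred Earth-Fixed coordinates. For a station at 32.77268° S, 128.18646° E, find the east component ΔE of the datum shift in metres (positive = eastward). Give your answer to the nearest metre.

The local east axis at (φ, λ) is (−sin λ, cos λ, 0), so ΔE = −sin(128.18646°)·(-197) + cos(128.18646°)·(-130) = 235.21 m.

ΔE = 235 m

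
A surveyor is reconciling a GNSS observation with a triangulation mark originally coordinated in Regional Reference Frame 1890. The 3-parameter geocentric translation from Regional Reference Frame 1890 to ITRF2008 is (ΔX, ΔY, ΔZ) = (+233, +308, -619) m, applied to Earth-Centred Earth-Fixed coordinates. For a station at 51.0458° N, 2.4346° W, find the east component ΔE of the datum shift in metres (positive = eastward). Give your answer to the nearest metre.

ΔE = 318 m

At φ = 51.0458°, λ = -2.4346°: sin φ = 0.777649, cos φ = 0.628699, sin λ = -0.042479, cos λ = 0.999097.
ΔE = −sin λ·ΔX + cos λ·ΔY = −(-0.042479)·(233) + (0.999097)·(308) = 317.62 m.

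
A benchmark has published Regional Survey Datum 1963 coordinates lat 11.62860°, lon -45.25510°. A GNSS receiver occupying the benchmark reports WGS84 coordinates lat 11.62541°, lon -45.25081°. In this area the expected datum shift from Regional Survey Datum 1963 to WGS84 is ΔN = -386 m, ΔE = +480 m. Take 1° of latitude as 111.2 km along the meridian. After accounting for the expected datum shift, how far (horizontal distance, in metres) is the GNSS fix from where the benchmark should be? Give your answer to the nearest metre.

34 m

Observed coordinate differences: Δφ = -0.00319°, Δλ = +0.00429°.
Converting to metres (1° lat = 111200 m, cos φ = 0.979475): observed ΔN = -354.7 m, observed ΔE = 467.3 m.
Subtracting the expected shift leaves a residual of -354.7 − (-386) = 31.3 m north and 467.3 − (480) = -12.7 m east.
Residual distance = √(31.3² + (-12.7)²) = 33.8 m.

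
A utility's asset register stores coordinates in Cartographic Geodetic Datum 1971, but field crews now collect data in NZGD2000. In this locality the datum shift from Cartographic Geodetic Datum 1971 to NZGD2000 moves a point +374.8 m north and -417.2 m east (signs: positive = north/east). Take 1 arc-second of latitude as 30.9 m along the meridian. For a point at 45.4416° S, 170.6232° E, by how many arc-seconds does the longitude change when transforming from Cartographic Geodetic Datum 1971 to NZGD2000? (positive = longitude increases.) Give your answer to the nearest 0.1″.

At latitude -45.4416°, cos φ = 0.701636.
1″ of longitude at this latitude = 30.90 × cos φ = 21.6805 m, so Δλ = -417.2 / 21.6805 = -19.243″.

Δλ = -19.2″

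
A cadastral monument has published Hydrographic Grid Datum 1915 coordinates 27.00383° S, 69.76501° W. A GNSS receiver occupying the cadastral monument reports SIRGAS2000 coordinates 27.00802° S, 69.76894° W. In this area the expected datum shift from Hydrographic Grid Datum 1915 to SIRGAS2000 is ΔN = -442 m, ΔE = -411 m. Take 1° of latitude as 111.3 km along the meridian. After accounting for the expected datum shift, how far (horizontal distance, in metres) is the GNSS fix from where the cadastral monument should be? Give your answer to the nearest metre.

32 m

Observed coordinate differences: Δφ = -0.00419°, Δλ = -0.00393°.
Converting to metres (1° lat = 111300 m, cos φ = 0.890976): observed ΔN = -466.3 m, observed ΔE = -389.7 m.
Subtracting the expected shift leaves a residual of -466.3 − (-442) = -24.3 m north and -389.7 − (-411) = 21.3 m east.
Residual distance = √((-24.3)² + 21.3²) = 32.3 m.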